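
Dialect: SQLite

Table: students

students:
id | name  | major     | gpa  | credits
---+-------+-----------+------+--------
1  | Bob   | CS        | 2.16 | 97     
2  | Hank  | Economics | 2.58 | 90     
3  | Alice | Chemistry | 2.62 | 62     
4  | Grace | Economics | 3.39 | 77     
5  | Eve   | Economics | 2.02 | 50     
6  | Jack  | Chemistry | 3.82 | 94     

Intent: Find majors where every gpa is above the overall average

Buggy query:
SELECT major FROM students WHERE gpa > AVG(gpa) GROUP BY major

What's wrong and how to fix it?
Bug: WHERE evaluates per row before aggregation, so AVG() is unavailable

Fix: Compute the overall average in a scalar subquery and compare each group's MIN against it in HAVING

Corrected query:
SELECT major FROM students GROUP BY major HAVING MIN(gpa) > (SELECT AVG(gpa) FROM students)

Result:
(no rows)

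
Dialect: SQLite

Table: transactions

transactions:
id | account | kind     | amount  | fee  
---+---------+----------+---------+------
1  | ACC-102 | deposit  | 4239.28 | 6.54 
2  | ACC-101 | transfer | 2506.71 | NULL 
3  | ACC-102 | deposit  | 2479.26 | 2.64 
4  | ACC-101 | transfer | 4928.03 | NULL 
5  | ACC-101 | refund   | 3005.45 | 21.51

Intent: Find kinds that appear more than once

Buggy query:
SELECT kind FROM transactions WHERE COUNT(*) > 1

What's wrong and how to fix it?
Bug: WHERE can't reference COUNT(*); aggregates are computed after WHERE

Fix: GROUP BY kind, then filter groups with HAVING COUNT(*) > 1

Corrected query:
SELECT kind FROM transactions GROUP BY kind HAVING COUNT(*) > 1

Result:
kind    
--------
deposit 
transfer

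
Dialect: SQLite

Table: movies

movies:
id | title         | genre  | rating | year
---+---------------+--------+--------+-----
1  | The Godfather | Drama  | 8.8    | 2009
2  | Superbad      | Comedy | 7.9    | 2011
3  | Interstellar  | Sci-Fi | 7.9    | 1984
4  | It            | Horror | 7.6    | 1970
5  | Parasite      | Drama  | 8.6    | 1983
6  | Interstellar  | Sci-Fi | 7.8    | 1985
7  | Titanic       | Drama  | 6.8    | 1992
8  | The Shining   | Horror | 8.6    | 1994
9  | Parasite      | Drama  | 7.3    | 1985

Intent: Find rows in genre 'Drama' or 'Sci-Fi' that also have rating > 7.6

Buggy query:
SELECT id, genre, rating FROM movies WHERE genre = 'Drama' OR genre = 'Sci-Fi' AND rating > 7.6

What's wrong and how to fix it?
Bug: AND binds tighter than OR, so this parses as genre = 'Drama' OR (genre = 'Sci-Fi' AND rating > 7.6)

Fix: Group the OR with parentheses (or use IN), then AND the threshold

Corrected query:
SELECT id, genre, rating FROM movies WHERE (genre = 'Drama' OR genre = 'Sci-Fi') AND rating > 7.6

Result:
id | genre  | rating
---+--------+-------
1  | Drama  | 8.8   
3  | Sci-Fi | 7.9   
5  | Drama  | 8.6   
6  | Sci-Fi | 7.8   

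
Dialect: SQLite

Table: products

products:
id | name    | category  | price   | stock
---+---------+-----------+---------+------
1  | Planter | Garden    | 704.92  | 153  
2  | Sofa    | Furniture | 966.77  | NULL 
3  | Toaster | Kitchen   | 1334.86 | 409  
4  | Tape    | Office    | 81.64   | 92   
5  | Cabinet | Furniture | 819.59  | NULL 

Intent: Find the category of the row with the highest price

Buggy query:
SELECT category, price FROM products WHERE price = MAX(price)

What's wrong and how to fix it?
Bug: MAX(price) is an aggregate and cannot be used directly in WHERE

Fix: Use a subquery: WHERE price = (SELECT MAX(price) FROM products)

Corrected query:
SELECT category, price FROM products WHERE price = (SELECT MAX(price) FROM products)

Result:
category | price  
---------+--------
Kitchen  | 1334.86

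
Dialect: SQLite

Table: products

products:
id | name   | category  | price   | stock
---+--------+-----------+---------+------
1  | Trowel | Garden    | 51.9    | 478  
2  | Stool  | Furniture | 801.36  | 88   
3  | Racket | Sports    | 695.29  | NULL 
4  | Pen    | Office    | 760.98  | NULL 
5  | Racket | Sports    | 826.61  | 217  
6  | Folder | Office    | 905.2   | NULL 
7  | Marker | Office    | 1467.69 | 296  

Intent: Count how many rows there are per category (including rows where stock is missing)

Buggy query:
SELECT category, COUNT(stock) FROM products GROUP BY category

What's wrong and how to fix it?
Bug: COUNT(column) counts non-NULL values only; rows with NULL stock aren't counted

Fix: Replace COUNT(stock) with COUNT(*)

Corrected query:
SELECT category, COUNT(*) FROM products GROUP BY category

Result:
category  | COUNT(*)
----------+---------
Furniture | 1       
Garden    | 1       
Office    | 3       
Sports    | 2       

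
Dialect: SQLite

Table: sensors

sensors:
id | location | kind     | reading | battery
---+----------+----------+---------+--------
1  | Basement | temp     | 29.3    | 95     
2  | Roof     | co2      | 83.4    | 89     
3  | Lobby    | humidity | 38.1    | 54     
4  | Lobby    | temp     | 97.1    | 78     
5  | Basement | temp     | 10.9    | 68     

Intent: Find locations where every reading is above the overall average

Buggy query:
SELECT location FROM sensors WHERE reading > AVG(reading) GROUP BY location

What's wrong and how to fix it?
Bug: AVG() is an aggregate; it can't sit directly in WHERE

Fix: Compute the overall average in a scalar subquery and compare each group's MIN against it in HAVING

Corrected query:
SELECT location FROM sensors GROUP BY location HAVING MIN(reading) > (SELECT AVG(reading) FROM sensors)

Result:
location
--------
Roof    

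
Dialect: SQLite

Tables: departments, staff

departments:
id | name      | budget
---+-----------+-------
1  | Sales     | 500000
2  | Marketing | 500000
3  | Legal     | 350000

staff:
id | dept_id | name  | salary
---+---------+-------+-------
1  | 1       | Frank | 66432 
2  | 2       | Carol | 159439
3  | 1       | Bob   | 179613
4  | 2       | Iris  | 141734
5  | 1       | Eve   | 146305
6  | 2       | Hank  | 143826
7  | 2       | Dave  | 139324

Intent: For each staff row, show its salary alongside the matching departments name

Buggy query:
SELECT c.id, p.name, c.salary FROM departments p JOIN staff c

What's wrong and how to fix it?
Bug: JOIN with no ON clause produces a cartesian product; every staff row pairs with every departments row

Fix: Specify the join condition linking the foreign key to the parent id

Corrected query:
SELECT c.id, p.name, c.salary FROM departments p JOIN staff c ON c.dept_id = p.id

Result:
id | name      | salary
---+-----------+-------
1  | Sales     | 66432 
2  | Marketing | 159439
3  | Sales     | 179613
4  | Marketing | 141734
5  | Sales     | 146305
6  | Marketing | 143826
7  | Marketing | 139324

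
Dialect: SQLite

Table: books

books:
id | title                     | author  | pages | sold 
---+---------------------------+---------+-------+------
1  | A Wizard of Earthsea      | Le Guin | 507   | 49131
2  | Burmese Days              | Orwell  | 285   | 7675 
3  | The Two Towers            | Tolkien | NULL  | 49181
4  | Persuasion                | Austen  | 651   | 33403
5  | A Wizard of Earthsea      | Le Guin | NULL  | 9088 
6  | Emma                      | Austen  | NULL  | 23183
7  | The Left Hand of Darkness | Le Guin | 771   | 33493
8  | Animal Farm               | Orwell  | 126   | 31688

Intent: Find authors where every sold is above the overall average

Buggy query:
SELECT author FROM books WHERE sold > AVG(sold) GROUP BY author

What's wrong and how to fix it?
Bug: AVG() is an aggregate; it can't sit directly in WHERE

Fix: Compute the overall average in a scalar subquery and compare each group's MIN against it in HAVING

Corrected query:
SELECT author FROM books GROUP BY author HAVING MIN(sold) > (SELECT AVG(sold) FROM books)

Result:
author 
-------
Tolkien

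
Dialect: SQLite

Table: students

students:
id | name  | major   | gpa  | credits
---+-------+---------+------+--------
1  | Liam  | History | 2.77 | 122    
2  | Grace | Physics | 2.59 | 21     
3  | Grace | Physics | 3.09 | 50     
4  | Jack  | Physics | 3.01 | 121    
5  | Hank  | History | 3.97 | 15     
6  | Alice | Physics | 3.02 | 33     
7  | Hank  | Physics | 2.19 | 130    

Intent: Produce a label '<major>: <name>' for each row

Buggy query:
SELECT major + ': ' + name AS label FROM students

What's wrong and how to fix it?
Bug: SQLite uses || for string concatenation; + coerces text to numbers (yielding 0)

Fix: Use the || operator for string concatenation

Corrected query:
SELECT major || ': ' || name AS label FROM students

Result:
label         
--------------
History: Liam 
Physics: Grace
Physics: Grace
Physics: Jack 
History: Hank 
Physics: Alice
Physics: Hank 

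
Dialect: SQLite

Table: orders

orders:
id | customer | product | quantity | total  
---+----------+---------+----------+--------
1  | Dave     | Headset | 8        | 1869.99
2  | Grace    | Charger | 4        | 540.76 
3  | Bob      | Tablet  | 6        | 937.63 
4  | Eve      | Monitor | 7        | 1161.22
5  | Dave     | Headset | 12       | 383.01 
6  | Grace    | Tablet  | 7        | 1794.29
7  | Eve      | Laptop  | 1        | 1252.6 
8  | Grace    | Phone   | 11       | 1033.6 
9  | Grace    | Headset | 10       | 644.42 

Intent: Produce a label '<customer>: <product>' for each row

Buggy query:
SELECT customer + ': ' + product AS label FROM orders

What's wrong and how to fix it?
Bug: '+' is numeric addition; on text columns SQLite converts them to 0 instead of concatenating

Fix: Replace + with || to concatenate text

Corrected query:
SELECT customer || ': ' || product AS label FROM orders

Result:
label         
--------------
Dave: Headset 
Grace: Charger
Bob: Tablet   
Eve: Monitor  
Dave: Headset 
Grace: Tablet 
Eve: Laptop   
Grace: Phone  
Grace: Headset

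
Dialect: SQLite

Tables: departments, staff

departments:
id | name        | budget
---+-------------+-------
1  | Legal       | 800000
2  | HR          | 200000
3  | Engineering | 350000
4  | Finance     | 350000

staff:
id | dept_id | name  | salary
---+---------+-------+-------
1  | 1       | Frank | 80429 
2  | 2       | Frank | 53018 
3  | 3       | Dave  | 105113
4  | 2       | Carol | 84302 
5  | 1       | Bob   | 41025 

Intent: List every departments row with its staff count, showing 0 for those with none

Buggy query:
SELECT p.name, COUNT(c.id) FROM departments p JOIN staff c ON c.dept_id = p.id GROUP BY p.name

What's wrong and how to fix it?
Bug: INNER JOIN drops departments rows that have no matching staff rows

Fix: Switch to LEFT JOIN to retain unmatched parent rows

Corrected query:
SELECT p.name, COUNT(c.id) FROM departments p LEFT JOIN staff c ON c.dept_id = p.id GROUP BY p.name

Result:
name        | COUNT(c.id)
------------+------------
Engineering | 1          
Finance     | 0          
HR          | 2          
Legal       | 2          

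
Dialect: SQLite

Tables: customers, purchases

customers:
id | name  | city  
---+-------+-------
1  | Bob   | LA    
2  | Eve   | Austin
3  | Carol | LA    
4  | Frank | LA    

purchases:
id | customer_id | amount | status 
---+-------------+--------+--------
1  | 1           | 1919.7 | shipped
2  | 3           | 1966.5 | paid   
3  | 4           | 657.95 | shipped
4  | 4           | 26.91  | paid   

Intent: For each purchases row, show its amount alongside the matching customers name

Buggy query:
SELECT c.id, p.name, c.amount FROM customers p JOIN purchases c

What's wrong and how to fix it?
Bug: JOIN with no ON clause produces a cartesian product; every purchases row pairs with every customers row

Fix: Add ON c.customer_id = p.id to the JOIN

Corrected query:
SELECT c.id, p.name, c.amount FROM customers p JOIN purchases c ON c.customer_id = p.id

Result:
id | name  | amount
---+-------+-------
1  | Bob   | 1919.7
2  | Carol | 1966.5
3  | Frank | 657.95
4  | Frank | 26.91 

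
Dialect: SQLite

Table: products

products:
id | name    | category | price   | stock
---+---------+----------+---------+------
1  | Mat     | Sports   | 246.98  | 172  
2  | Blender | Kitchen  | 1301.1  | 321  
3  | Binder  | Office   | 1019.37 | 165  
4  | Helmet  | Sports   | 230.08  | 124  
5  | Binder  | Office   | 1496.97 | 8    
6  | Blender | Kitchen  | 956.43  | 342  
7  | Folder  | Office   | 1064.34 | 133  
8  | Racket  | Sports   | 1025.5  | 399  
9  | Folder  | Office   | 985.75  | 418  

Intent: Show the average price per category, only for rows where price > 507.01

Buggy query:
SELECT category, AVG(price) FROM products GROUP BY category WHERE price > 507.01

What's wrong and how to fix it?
Bug: WHERE cannot follow GROUP BY

Fix: Move the WHERE clause before GROUP BY

Corrected query:
SELECT category, AVG(price) FROM products WHERE price > 507.01 GROUP BY category

Result:
category | AVG(price)
---------+-----------
Kitchen  | 1128.765  
Office   | 1141.6075 
Sports   | 1025.5    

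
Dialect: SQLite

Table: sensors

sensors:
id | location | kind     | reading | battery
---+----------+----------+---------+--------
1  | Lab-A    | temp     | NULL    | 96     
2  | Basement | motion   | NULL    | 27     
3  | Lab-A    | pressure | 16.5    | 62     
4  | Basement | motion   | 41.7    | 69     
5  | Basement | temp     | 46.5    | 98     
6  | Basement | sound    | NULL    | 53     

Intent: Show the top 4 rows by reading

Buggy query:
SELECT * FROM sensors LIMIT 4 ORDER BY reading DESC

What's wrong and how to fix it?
Bug: LIMIT must come after ORDER BY

Fix: Swap the clauses: ORDER BY first, then LIMIT

Corrected query:
SELECT * FROM sensors ORDER BY reading DESC LIMIT 4

Result:
id | location | kind     | reading | battery
---+----------+----------+---------+--------
5  | Basement | temp     | 46.5    | 98     
4  | Basement | motion   | 41.7    | 69     
3  | Lab-A    | pressure | 16.5    | 62     
1  | Lab-A    | temp     | NULL    | 96     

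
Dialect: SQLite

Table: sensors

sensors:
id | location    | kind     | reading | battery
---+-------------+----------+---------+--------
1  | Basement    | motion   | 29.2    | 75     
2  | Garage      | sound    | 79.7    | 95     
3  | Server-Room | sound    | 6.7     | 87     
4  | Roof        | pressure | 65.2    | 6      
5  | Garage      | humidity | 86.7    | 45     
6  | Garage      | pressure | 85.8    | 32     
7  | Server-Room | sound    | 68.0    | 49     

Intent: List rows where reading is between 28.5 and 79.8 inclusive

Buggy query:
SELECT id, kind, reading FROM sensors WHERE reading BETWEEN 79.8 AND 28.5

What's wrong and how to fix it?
Bug: The bounds are reversed; BETWEEN a AND b requires a <= b to match anything

Fix: Write BETWEEN 28.5 AND 79.8

Corrected query:
SELECT id, kind, reading FROM sensors WHERE reading BETWEEN 28.5 AND 79.8

Result:
id | kind     | reading
---+----------+--------
1  | motion   | 29.2   
2  | sound    | 79.7   
4  | pressure | 65.2   
7  | sound    | 68     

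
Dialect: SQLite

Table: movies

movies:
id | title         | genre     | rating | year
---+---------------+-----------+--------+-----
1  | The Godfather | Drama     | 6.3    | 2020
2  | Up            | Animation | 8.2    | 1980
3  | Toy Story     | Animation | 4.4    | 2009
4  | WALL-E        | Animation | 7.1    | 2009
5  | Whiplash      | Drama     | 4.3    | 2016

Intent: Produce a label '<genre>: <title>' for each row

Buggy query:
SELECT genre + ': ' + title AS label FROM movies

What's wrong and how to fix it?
Bug: SQLite uses || for string concatenation; + coerces text to numbers (yielding 0)

Fix: Use the || operator for string concatenation

Corrected query:
SELECT genre || ': ' || title AS label FROM movies

Result:
label               
--------------------
Drama: The Godfather
Animation: Up       
Animation: Toy Story
Animation: WALL-E   
Drama: Whiplash     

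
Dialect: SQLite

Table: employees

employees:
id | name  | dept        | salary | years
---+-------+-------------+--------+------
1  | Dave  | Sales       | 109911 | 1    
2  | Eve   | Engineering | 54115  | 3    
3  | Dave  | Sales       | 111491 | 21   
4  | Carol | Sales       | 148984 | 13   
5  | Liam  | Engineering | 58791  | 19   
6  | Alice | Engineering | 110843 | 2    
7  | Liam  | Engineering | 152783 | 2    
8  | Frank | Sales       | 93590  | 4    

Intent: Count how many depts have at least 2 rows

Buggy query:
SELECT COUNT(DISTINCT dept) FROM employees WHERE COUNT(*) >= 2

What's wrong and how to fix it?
Bug: COUNT(*) cannot appear in WHERE; the per-group count doesn't exist yet

Fix: Use a subquery that GROUPs and filters with HAVING, then count its rows

Corrected query:
SELECT COUNT(*) FROM (SELECT dept FROM employees GROUP BY dept HAVING COUNT(*) >= 2)

Result:
COUNT(*)
--------
2       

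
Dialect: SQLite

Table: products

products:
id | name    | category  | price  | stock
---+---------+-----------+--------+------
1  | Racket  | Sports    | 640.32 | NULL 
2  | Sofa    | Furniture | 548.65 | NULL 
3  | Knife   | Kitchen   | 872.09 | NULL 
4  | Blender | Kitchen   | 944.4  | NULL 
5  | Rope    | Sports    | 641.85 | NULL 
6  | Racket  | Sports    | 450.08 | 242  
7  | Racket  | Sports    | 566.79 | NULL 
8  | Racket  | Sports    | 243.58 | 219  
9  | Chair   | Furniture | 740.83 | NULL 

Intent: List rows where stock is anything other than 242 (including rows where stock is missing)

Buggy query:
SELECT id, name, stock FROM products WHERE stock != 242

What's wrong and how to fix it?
Bug: 'stock != 242' is unknown when stock is NULL, so NULL rows are silently excluded

Fix: Handle NULL separately with IS NULL alongside the inequality

Corrected query:
SELECT id, name, stock FROM products WHERE stock != 242 OR stock IS NULL

Result:
id | name    | stock
---+---------+------
1  | Racket  | NULL 
2  | Sofa    | NULL 
3  | Knife   | NULL 
4  | Blender | NULL 
5  | Rope    | NULL 
7  | Racket  | NULL 
8  | Racket  | 219  
9  | Chair   | NULL 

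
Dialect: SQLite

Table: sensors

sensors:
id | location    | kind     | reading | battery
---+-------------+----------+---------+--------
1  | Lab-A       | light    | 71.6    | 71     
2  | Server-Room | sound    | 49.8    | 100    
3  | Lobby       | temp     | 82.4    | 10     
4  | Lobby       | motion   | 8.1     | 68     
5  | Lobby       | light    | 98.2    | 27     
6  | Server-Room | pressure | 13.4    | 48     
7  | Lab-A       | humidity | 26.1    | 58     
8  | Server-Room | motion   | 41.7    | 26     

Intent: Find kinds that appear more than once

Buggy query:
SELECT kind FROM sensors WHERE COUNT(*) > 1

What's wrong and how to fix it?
Bug: COUNT(*) is an aggregate and cannot be used in WHERE

Fix: Group first, then use HAVING for the count condition

Corrected query:
SELECT kind FROM sensors GROUP BY kind HAVING COUNT(*) > 1

Result:
kind  
------
light 
motion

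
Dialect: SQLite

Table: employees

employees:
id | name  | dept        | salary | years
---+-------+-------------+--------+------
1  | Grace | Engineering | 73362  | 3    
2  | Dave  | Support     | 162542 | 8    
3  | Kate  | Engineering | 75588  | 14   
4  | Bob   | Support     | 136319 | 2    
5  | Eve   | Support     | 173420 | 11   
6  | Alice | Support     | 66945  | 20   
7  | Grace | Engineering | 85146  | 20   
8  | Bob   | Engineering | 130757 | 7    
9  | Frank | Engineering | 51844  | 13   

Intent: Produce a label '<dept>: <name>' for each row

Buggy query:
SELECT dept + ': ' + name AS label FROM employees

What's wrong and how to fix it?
Bug: '+' is numeric addition; on text columns SQLite converts them to 0 instead of concatenating

Fix: Replace + with || to concatenate text

Corrected query:
SELECT dept || ': ' || name AS label FROM employees

Result:
label             
------------------
Engineering: Grace
Support: Dave     
Engineering: Kate 
Support: Bob      
Support: Eve      
Support: Alice    
Engineering: Grace
Engineering: Bob  
Engineering: Frank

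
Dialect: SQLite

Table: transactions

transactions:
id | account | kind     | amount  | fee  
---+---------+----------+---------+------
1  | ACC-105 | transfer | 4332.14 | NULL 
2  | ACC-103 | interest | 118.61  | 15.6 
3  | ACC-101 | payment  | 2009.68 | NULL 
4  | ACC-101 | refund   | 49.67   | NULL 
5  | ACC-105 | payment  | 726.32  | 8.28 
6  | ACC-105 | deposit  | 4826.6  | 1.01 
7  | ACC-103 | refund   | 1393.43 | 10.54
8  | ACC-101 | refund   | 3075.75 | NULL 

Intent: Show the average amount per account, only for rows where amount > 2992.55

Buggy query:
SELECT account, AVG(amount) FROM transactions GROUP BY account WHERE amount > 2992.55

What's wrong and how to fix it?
Bug: Row-level WHERE must come before GROUP BY in the clause order

Fix: Place WHERE between FROM and GROUP BY

Corrected query:
SELECT account, AVG(amount) FROM transactions WHERE amount > 2992.55 GROUP BY account

Result:
account | AVG(amount)
--------+------------
ACC-101 | 3075.75    
ACC-105 | 4579.37    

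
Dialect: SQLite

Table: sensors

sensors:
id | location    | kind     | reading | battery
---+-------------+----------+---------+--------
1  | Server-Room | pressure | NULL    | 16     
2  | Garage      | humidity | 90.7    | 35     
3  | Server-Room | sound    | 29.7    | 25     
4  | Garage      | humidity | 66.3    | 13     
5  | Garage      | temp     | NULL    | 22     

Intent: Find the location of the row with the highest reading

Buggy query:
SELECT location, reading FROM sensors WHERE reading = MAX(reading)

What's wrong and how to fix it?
Bug: MAX(reading) is an aggregate and cannot be used directly in WHERE

Fix: Wrap MAX in a scalar subquery so WHERE compares against a single value

Corrected query:
SELECT location, reading FROM sensors WHERE reading = (SELECT MAX(reading) FROM sensors)

Result:
location | reading
---------+--------
Garage   | 90.7   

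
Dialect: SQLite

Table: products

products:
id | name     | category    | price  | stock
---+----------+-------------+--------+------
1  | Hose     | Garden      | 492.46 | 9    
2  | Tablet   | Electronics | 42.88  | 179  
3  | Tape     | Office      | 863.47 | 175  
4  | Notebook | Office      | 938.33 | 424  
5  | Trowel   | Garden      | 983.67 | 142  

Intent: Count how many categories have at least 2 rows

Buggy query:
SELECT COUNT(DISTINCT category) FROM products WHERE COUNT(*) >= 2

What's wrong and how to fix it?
Bug: COUNT(*) cannot appear in WHERE; the per-group count doesn't exist yet

Fix: Use a subquery that GROUPs and filters with HAVING, then count its rows

Corrected query:
SELECT COUNT(*) FROM (SELECT category FROM products GROUP BY category HAVING COUNT(*) >= 2)

Result:
COUNT(*)
--------
2       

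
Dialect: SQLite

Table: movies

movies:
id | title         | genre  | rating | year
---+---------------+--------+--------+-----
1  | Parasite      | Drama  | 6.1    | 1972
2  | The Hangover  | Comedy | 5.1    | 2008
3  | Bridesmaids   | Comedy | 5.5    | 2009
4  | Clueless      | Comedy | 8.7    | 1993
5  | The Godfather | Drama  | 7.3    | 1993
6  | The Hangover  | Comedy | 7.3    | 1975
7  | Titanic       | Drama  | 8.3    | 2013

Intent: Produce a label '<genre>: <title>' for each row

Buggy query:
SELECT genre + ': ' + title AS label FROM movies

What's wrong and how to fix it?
Bug: SQLite uses || for string concatenation; + coerces text to numbers (yielding 0)

Fix: Replace + with || to concatenate text

Corrected query:
SELECT genre || ': ' || title AS label FROM movies

Result:
label               
--------------------
Drama: Parasite     
Comedy: The Hangover
Comedy: Bridesmaids 
Comedy: Clueless    
Drama: The Godfather
Comedy: The Hangover
Drama: Titanic      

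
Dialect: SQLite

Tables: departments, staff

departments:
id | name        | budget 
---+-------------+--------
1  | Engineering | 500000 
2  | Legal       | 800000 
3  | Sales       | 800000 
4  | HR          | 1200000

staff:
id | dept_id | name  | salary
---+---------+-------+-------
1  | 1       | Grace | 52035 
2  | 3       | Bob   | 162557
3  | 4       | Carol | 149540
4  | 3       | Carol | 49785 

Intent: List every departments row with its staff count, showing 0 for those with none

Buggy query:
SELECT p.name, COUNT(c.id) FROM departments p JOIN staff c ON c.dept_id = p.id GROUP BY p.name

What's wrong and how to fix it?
Bug: INNER JOIN drops departments rows that have no matching staff rows

Fix: Switch to LEFT JOIN to retain unmatched parent rows

Corrected query:
SELECT p.name, COUNT(c.id) FROM departments p LEFT JOIN staff c ON c.dept_id = p.id GROUP BY p.name

Result:
name        | COUNT(c.id)
------------+------------
Engineering | 1          
HR          | 1          
Legal       | 0          
Sales       | 2          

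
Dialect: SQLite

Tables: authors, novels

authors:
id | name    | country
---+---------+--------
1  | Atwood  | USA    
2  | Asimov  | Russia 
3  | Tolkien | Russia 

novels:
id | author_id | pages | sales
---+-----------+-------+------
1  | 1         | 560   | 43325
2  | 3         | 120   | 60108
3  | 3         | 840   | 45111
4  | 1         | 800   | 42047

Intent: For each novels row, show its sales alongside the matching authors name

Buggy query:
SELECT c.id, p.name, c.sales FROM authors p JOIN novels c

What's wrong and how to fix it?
Bug: Missing join condition: each novels row is matched to all authors rows instead of just its own

Fix: Add ON c.author_id = p.id to the JOIN

Corrected query:
SELECT c.id, p.name, c.sales FROM authors p JOIN novels c ON c.author_id = p.id

Result:
id | name    | sales
---+---------+------
1  | Atwood  | 43325
2  | Tolkien | 60108
3  | Tolkien | 45111
4  | Atwood  | 42047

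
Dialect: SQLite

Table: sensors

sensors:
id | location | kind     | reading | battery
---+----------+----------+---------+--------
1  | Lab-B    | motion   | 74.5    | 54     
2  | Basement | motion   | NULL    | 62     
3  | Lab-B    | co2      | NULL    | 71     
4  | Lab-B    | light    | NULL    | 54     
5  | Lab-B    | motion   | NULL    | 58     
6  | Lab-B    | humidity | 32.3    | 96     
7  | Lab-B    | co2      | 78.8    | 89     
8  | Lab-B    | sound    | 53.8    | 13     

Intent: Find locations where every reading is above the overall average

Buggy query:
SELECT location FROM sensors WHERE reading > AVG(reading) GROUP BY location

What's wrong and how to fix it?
Bug: AVG() is an aggregate; it can't sit directly in WHERE

Fix: Use a subquery for AVG and a HAVING MIN(...) filter so the condition holds for every row in the group

Corrected query:
SELECT location FROM sensors GROUP BY location HAVING MIN(reading) > (SELECT AVG(reading) FROM sensors)

Result:
(no rows)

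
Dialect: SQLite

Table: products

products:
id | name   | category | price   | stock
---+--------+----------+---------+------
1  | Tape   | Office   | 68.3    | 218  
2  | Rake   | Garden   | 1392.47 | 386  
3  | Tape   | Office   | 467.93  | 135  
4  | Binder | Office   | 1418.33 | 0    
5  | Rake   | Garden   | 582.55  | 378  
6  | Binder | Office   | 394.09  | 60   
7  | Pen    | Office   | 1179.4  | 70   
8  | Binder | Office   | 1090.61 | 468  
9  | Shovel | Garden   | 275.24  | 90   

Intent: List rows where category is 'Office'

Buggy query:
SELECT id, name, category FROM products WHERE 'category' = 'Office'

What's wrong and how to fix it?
Bug: 'category' in single quotes is a string literal, not the column; the comparison is literal-vs-literal and never true

Fix: Reference the column as category without single quotes

Corrected query:
SELECT id, name, category FROM products WHERE category = 'Office'

Result:
id | name   | category
---+--------+---------
1  | Tape   | Office  
3  | Tape   | Office  
4  | Binder | Office  
6  | Binder | Office  
7  | Pen    | Office  
8  | Binder | Office  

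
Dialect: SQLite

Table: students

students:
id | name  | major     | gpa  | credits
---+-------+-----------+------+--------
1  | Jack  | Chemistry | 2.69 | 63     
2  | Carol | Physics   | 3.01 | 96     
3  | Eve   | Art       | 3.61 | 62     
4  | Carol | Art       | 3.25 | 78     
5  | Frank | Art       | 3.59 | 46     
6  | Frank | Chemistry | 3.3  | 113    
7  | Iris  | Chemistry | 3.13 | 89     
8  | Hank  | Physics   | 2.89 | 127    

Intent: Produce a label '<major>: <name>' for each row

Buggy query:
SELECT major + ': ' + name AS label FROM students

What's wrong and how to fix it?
Bug: SQLite uses || for string concatenation; + coerces text to numbers (yielding 0)

Fix: Use the || operator for string concatenation

Corrected query:
SELECT major || ': ' || name AS label FROM students

Result:
label           
----------------
Chemistry: Jack 
Physics: Carol  
Art: Eve        
Art: Carol      
Art: Frank      
Chemistry: Frank
Chemistry: Iris 
Physics: Hank   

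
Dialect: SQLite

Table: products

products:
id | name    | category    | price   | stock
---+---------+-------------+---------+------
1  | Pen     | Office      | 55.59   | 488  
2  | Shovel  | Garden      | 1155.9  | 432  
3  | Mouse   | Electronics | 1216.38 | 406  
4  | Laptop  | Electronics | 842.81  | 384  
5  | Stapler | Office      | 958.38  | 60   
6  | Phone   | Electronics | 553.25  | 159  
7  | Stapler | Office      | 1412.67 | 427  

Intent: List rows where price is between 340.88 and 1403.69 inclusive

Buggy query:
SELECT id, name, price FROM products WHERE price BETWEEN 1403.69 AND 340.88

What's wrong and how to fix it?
Bug: BETWEEN expects the lower bound first; with 1403.69 AND 340.88 the range is empty

Fix: Swap the bounds so the smaller value comes first

Corrected query:
SELECT id, name, price FROM products WHERE price BETWEEN 340.88 AND 1403.69

Result:
id | name    | price  
---+---------+--------
2  | Shovel  | 1155.9 
3  | Mouse   | 1216.38
4  | Laptop  | 842.81 
5  | Stapler | 958.38 
6  | Phone   | 553.25 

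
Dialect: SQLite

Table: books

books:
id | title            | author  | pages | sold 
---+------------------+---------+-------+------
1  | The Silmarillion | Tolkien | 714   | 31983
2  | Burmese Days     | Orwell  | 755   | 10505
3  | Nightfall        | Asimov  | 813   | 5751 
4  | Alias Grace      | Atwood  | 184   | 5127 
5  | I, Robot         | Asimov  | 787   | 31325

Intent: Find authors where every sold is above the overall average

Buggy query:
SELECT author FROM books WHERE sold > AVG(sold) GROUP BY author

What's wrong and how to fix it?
Bug: WHERE evaluates per row before aggregation, so AVG() is unavailable

Fix: Use a subquery for AVG and a HAVING MIN(...) filter so the condition holds for every row in the group

Corrected query:
SELECT author FROM books GROUP BY author HAVING MIN(sold) > (SELECT AVG(sold) FROM books)

Result:
author 
-------
Tolkien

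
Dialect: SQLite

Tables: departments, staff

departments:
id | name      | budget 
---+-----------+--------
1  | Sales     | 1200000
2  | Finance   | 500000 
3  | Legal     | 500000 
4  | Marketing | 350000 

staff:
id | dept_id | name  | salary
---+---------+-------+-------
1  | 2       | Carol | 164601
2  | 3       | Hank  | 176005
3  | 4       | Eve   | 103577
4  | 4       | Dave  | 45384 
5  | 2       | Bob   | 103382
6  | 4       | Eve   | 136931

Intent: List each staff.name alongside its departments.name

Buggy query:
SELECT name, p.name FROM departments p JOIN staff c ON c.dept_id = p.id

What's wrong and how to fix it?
Bug: Both tables have a 'name' column; the unqualified reference is ambiguous

Fix: Qualify the column with its table alias (c.name)

Corrected query:
SELECT c.name, p.name FROM departments p JOIN staff c ON c.dept_id = p.id

Result:
name  | name     
------+----------
Carol | Finance  
Hank  | Legal    
Eve   | Marketing
Dave  | Marketing
Bob   | Finance  
Eve   | Marketing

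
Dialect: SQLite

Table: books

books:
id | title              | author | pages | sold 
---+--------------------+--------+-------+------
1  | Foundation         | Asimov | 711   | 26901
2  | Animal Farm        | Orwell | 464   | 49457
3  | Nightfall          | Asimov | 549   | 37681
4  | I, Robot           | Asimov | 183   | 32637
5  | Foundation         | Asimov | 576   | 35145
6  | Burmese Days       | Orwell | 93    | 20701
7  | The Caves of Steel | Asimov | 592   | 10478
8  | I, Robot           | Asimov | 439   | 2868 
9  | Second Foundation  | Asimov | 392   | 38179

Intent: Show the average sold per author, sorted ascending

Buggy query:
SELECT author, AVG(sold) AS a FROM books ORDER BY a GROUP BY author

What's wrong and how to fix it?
Bug: GROUP BY must precede ORDER BY

Fix: Reorder: SELECT … FROM … GROUP BY … ORDER BY …

Corrected query:
SELECT author, AVG(sold) AS a FROM books GROUP BY author ORDER BY a

Result:
author | a           
-------+-------------
Asimov | 26269.857143
Orwell | 35079       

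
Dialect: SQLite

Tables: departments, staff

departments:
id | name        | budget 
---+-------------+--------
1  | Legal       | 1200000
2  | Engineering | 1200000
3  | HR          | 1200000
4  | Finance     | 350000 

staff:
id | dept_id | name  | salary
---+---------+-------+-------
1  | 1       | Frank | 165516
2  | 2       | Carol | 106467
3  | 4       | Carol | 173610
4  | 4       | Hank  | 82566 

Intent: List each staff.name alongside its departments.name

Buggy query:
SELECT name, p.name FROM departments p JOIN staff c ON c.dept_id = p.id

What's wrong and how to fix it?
Bug: 'name' exists in both joined tables, so the database can't tell which one is meant

Fix: Qualify the column with its table alias (c.name)

Corrected query:
SELECT c.name, p.name FROM departments p JOIN staff c ON c.dept_id = p.id

Result:
name  | name       
------+------------
Frank | Legal      
Carol | Engineering
Carol | Finance    
Hank  | Finance    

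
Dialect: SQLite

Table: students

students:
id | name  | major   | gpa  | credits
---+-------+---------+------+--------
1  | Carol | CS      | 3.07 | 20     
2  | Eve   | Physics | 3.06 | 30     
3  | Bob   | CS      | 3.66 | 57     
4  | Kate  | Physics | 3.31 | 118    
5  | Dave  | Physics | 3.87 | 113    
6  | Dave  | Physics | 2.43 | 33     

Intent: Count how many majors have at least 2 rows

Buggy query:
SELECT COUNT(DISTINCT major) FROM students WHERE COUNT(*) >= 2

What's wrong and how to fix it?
Bug: WHERE filters individual rows, not groups, so a group-level COUNT is invalid there

Fix: Use a subquery that GROUPs and filters with HAVING, then count its rows

Corrected query:
SELECT COUNT(*) FROM (SELECT major FROM students GROUP BY major HAVING COUNT(*) >= 2)

Result:
COUNT(*)
--------
2       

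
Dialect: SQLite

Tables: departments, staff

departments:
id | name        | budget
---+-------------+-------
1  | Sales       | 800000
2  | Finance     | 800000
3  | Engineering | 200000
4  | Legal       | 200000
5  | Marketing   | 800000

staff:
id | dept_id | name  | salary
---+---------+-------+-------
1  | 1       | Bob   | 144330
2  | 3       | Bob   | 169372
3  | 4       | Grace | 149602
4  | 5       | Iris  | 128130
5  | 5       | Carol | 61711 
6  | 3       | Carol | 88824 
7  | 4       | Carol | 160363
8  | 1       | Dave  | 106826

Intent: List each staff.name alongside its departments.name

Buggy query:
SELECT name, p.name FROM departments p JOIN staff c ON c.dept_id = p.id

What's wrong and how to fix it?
Bug: Both tables have a 'name' column; the unqualified reference is ambiguous

Fix: Prefix ambiguous columns with the table alias

Corrected query:
SELECT c.name, p.name FROM departments p JOIN staff c ON c.dept_id = p.id

Result:
name  | name       
------+------------
Bob   | Sales      
Bob   | Engineering
Grace | Legal      
Iris  | Marketing  
Carol | Marketing  
Carol | Engineering
Carol | Legal      
Dave  | Sales      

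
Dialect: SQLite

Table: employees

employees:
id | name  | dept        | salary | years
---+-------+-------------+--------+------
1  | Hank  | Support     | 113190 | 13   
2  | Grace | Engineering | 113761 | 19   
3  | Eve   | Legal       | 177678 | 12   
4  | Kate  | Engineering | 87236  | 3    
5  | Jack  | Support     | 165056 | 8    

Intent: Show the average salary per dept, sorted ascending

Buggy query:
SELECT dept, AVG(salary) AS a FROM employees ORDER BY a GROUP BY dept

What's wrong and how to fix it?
Bug: GROUP BY must precede ORDER BY

Fix: Reorder: SELECT … FROM … GROUP BY … ORDER BY …

Corrected query:
SELECT dept, AVG(salary) AS a FROM employees GROUP BY dept ORDER BY a

Result:
dept        | a       
------------+---------
Engineering | 100498.5
Support     | 139123  
Legal       | 177678  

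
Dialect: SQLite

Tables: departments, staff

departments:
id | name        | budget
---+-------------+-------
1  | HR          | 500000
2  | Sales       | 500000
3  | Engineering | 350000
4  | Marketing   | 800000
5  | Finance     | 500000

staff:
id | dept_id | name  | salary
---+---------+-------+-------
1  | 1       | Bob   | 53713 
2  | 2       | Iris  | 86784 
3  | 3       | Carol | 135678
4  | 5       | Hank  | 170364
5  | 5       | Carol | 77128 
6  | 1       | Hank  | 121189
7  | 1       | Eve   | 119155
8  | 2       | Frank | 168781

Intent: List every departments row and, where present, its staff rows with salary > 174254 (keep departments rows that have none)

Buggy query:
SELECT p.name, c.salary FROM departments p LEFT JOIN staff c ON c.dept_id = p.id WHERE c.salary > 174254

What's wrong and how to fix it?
Bug: Filtering c.salary in WHERE discards the NULL rows produced by LEFT JOIN, turning it into an inner join

Fix: Move the right-table condition into the ON clause so unmatched parents are kept

Corrected query:
SELECT p.name, c.salary FROM departments p LEFT JOIN staff c ON c.dept_id = p.id AND c.salary > 174254

Result:
name        | salary
------------+-------
HR          | NULL  
Sales       | NULL  
Engineering | NULL  
Marketing   | NULL  
Finance     | NULL  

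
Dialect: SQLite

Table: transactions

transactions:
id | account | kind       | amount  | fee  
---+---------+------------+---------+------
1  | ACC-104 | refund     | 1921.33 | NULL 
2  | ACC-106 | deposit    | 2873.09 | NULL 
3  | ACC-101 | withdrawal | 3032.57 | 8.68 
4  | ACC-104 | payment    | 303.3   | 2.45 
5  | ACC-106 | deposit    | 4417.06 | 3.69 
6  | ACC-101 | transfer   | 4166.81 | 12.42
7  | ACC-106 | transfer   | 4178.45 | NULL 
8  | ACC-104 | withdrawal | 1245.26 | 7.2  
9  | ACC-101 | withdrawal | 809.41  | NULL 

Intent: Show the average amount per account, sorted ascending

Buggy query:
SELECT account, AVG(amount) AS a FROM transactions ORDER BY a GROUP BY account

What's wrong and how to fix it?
Bug: GROUP BY must precede ORDER BY

Fix: Move ORDER BY to the end, after GROUP BY

Corrected query:
SELECT account, AVG(amount) AS a FROM transactions GROUP BY account ORDER BY a

Result:
account | a          
--------+------------
ACC-104 | 1156.63    
ACC-101 | 2669.596667
ACC-106 | 3822.866667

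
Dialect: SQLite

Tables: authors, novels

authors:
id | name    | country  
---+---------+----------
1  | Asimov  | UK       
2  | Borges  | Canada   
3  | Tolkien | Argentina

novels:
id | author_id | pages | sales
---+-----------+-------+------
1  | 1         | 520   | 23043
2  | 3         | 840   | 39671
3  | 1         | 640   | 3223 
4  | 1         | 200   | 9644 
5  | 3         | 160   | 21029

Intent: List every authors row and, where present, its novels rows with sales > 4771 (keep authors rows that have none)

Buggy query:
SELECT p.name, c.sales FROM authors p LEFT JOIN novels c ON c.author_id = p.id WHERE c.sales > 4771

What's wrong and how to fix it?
Bug: A WHERE condition on the right-hand table after LEFT JOIN drops unmatched parents

Fix: Put 'c.sales > 4771' in the JOIN's ON clause instead of WHERE

Corrected query:
SELECT p.name, c.sales FROM authors p LEFT JOIN novels c ON c.author_id = p.id AND c.sales > 4771

Result:
name    | sales
--------+------
Asimov  | 9644 
Asimov  | 23043
Borges  | NULL 
Tolkien | 21029
Tolkien | 39671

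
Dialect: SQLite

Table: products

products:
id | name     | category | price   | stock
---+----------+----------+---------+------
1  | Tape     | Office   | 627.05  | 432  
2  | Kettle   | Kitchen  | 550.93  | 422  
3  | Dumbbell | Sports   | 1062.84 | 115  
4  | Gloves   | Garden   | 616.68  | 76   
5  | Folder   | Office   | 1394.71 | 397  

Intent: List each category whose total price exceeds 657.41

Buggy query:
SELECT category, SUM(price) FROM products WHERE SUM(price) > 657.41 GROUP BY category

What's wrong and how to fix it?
Bug: Aggregate functions cannot appear in a WHERE clause

Fix: Use HAVING (which filters groups after aggregation) instead of WHERE

Corrected query:
SELECT category, SUM(price) FROM products GROUP BY category HAVING SUM(price) > 657.41

Result:
category | SUM(price)
---------+-----------
Office   | 2021.76   
Sports   | 1062.84   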